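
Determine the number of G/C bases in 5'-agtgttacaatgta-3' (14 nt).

4

Base counts: G=3, T=5, A=5, C=1
Total G or C: 3 + 1 = 4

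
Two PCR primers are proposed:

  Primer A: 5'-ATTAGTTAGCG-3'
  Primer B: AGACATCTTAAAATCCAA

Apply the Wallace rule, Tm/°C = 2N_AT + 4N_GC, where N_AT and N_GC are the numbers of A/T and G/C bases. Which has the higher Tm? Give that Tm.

Primer B, 46°C

Primer A: A+T=7, G+C=4 → Tm = 2(7)+4(4) = 30°C
Primer B: A+T=13, G+C=5 → Tm = 2(13)+4(5) = 46°C
30°C vs 46°C → primer B is higher.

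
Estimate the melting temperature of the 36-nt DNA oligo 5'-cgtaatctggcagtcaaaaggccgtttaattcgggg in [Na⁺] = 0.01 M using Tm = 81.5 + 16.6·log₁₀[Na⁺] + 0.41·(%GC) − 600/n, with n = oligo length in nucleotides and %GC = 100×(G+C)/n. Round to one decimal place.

Length n = 36. Scanning the sequence gives T=9, C=7, G=11, A=9.
G+C = 18, so %GC = 18/36 × 100 = 50%
Salt term: 16.6 × (-2) = -33.2
GC term: 0.41 × 50 = 20.5; length term: −600/36 = −16.667
Tm = 81.5 + (-33.2) + 20.5 − 16.667 = 52.133 → 52.1°C

52.1°C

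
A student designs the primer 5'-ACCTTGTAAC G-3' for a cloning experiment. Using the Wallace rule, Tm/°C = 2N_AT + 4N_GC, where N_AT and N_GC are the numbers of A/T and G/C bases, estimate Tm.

32°C

Base counts: A=3, G=2, T=3, C=3
AT pairs contribute 6, GC pairs contribute 5.
Tm = 4·5 + 2·6 = 20 + 12 = 32°C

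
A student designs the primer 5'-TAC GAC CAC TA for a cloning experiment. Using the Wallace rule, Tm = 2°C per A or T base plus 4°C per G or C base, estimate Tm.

32°C

Base counts: C=4, T=2, G=1, A=4
So N_AT = 6 and N_GC = 5.
Tm = 2×6 + 4×5 = 32°C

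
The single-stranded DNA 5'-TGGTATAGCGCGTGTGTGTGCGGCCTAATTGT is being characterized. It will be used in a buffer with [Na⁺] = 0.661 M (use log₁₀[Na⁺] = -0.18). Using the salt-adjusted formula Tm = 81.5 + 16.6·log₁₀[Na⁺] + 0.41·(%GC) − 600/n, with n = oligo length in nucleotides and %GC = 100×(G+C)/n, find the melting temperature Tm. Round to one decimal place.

81.5°C

Length n = 32. Scanning the sequence gives A=4, T=11, C=5, G=12.
G+C = 17, so %GC = 17/32 × 100 = 53.125%
Salt term: 16.6 × (-0.18) = -2.988
GC term: 0.41 × 53.125 = 21.781; length term: −600/32 = −18.75
Tm = 81.5 + (-2.988) + 21.781 − 18.75 = 81.543 → 81.5°C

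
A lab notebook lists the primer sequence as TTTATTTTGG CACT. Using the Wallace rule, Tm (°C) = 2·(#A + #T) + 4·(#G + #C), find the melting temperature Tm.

36°C

Base counts: G=2, A=2, C=2, T=8
A+T = 10, G+C = 4
Tm = 2×10 + 4×4 = 36°C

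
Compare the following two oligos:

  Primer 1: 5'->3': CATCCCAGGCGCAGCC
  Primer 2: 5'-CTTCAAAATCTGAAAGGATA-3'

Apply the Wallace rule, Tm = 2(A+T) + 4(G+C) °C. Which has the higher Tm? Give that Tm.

Primer 1, 56°C

Primer 1: A+T=4, G+C=12 → Tm = 2(4)+4(12) = 56°C
Primer 2: A+T=14, G+C=6 → Tm = 2(14)+4(6) = 52°C
56°C vs 52°C → primer 1 is higher.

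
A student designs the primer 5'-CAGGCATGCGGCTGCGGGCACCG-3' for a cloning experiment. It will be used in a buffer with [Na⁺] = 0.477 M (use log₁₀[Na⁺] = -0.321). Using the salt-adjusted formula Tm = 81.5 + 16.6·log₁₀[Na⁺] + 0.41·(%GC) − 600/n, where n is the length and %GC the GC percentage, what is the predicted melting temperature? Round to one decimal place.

82.2°C

Length n = 23. Counting bases: A=3, C=8, T=2, G=10
G+C = 18, so %GC = 18/23 × 100 = 78.261%
Salt term: 16.6 × (-0.321) = -5.329
GC term: 0.41 × 78.261 = 32.087; length term: −600/23 = −26.087
Tm = 81.5 + (-5.329) + 32.087 − 26.087 = 82.171 → 82.2°C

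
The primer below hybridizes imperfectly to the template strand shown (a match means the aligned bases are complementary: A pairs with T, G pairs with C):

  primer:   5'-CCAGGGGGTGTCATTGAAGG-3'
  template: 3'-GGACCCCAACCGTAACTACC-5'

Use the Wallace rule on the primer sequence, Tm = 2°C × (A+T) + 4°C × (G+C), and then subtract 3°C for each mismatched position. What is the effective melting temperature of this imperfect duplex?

Primer base counts: A=4, T=4, G=9, C=3 → A+T=8, G+C=12
Perfect-match Tm = 2(8) + 4(12) = 16 + 48 = 64°C
Mismatches (positions where the bases are not complementary): 4 (at positions 3, 8, 11, 18)
Effective Tm = 64 − 4×3 = 64 − 12 = 52°C

52°C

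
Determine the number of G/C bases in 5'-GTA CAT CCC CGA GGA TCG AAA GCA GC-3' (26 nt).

15

Scanning the sequence gives T=3, A=8, C=8, G=7.
Total G or C: 7 + 8 = 15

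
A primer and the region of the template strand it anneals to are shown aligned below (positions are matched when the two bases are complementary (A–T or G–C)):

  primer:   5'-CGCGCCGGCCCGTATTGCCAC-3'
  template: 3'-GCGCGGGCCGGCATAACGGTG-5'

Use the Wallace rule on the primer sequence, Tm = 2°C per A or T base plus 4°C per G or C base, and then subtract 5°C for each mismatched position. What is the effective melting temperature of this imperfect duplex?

64°C

Primer base counts: A=2, T=3, G=6, C=10 → A+T=5, G+C=16
Perfect-match Tm = 2(5) + 4(16) = 10 + 64 = 74°C
Mismatches (positions where the bases are not complementary): 2 (at positions 7, 9)
Effective Tm = 74 − 2×5 = 74 − 10 = 64°C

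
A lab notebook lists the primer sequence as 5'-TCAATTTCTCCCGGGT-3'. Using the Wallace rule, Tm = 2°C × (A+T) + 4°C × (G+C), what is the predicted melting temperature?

Scanning the sequence gives A=2, T=6, C=5, G=3.
AT pairs contribute 8, GC pairs contribute 8.
Tm = 4·8 + 2·8 = 32 + 16 = 48°C

48°C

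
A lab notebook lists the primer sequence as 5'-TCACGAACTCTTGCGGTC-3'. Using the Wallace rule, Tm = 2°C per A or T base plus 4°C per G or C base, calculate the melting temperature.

56°C

Base counts: A=3, G=4, T=5, C=6
AT pairs contribute 8, GC pairs contribute 10.
Tm = 4·10 + 2·8 = 40 + 16 = 56°C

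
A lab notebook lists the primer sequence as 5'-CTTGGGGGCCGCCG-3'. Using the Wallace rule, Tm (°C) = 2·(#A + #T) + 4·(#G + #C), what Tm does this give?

Base counts: A=0, C=5, T=2, G=7
So N_AT = 2 and N_GC = 12.
Tm = 2×2 + 4×12 = 52°C

52°C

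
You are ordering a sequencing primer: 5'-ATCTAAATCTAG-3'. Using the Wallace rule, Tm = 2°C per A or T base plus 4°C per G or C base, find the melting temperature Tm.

Scanning the sequence gives G=1, C=2, T=4, A=5.
AT pairs contribute 9, GC pairs contribute 3.
Tm = 2(9) + 4(3) = 18 + 12 = 30°C

30°C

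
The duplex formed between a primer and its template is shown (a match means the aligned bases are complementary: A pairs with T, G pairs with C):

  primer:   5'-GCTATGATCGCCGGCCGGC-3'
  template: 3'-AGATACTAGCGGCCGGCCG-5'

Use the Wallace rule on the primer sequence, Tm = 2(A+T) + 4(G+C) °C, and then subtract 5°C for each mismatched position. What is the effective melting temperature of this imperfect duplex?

Primer base counts: A=2, T=3, G=7, C=7 → A+T=5, G+C=14
Perfect-match Tm = 2(5) + 4(14) = 10 + 56 = 66°C
Mismatches (positions where the bases are not complementary): 1 (at position 1)
Effective Tm = 66 − 1×5 = 66 − 5 = 61°C

61°C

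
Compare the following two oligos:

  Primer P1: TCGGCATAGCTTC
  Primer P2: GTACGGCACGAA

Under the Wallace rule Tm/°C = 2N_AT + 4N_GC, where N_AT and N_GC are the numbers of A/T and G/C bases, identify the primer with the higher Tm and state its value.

Primer P1, 40°C

Primer P1: A+T=6, G+C=7 → Tm = 2(6)+4(7) = 40°C
Primer P2: A+T=5, G+C=7 → Tm = 2(5)+4(7) = 38°C
40°C vs 38°C → primer P1 is higher.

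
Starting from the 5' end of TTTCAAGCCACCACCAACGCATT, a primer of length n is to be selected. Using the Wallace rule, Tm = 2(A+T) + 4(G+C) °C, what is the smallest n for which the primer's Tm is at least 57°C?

First 18 bases: TTTCAAGCCACCACCAAC → Tm = 54°C (< 57°C)
First 19 bases: TTTCAAGCCACCACCAACG → Tm = 58°C (≥ 57°C)
Each additional base adds 2°C (A/T) or 4°C (G/C), so Tm is non-decreasing in n; n = 19 is the first length to reach 57°C.

n = 19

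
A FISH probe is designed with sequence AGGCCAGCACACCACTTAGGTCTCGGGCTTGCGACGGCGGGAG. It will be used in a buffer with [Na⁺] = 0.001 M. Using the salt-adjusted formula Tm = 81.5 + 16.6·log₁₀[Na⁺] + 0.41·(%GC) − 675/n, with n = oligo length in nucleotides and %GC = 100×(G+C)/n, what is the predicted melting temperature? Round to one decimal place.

Length n = 43. A=8, T=6, G=16, C=13
G+C = 29, so %GC = 29/43 × 100 = 67.442%
Salt term: 16.6 × (-3) = -49.8
GC term: 0.41 × 67.442 = 27.651; length term: −675/43 = −15.698
Tm = 81.5 + (-49.8) + 27.651 − 15.698 = 43.653 → 43.7°C

43.7°C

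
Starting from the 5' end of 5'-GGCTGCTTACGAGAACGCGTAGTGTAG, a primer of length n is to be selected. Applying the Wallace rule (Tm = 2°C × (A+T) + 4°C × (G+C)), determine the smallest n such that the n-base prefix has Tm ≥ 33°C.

n = 11

First 10 bases: GGCTGCTTAC → Tm = 32°C (< 33°C)
First 11 bases: GGCTGCTTACG → Tm = 36°C (≥ 33°C)
Since every base adds ≥2°C, Tm only increases with n, so the threshold is first crossed at n = 11.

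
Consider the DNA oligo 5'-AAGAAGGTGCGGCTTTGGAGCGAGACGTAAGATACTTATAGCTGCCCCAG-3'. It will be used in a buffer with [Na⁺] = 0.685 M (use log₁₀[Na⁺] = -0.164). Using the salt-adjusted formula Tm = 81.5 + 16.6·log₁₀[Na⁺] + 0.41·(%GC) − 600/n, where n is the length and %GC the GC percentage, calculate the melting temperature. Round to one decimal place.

88.1°C

Length n = 50. A=14, C=10, G=16, T=10
G+C = 26, so %GC = 26/50 × 100 = 52%
Salt term: 16.6 × (-0.164) = -2.722
GC term: 0.41 × 52 = 21.32; length term: −600/50 = −12
Tm = 81.5 + (-2.722) + 21.32 − 12 = 88.098 → 88.1°C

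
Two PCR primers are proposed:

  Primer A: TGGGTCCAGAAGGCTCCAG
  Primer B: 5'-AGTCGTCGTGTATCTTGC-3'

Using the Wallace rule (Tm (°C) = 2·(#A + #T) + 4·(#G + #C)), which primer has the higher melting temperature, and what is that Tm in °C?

Primer A: A+T=7, G+C=12 → Tm = 2(7)+4(12) = 62°C
Primer B: A+T=9, G+C=9 → Tm = 2(9)+4(9) = 54°C
62°C vs 54°C → primer A is higher.

Primer A, 62°C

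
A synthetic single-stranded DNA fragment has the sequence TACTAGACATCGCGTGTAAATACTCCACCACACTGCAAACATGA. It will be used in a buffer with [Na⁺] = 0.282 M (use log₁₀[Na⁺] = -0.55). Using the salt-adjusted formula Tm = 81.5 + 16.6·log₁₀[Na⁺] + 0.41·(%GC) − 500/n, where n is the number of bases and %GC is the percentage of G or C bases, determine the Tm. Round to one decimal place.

Length n = 44. T=9, G=6, A=16, C=13
G+C = 19, so %GC = 19/44 × 100 = 43.182%
Salt term: 16.6 × (-0.55) = -9.13
GC term: 0.41 × 43.182 = 17.705; length term: −500/44 = −11.364
Tm = 81.5 + (-9.13) + 17.705 − 11.364 = 78.711 → 78.7°C

78.7°C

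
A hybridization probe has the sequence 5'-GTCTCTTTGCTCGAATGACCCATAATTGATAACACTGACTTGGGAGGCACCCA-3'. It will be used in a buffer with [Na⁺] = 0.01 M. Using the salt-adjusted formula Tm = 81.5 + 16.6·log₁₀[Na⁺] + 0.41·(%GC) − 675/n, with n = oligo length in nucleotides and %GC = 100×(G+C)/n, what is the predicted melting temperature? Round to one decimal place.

54.9°C

Length n = 53. Scanning the sequence gives A=14, G=11, C=14, T=14.
G+C = 25, so %GC = 25/53 × 100 = 47.17%
Salt term: 16.6 × (-2) = -33.2
GC term: 0.41 × 47.17 = 19.34; length term: −675/53 = −12.736
Tm = 81.5 + (-33.2) + 19.34 − 12.736 = 54.904 → 54.9°C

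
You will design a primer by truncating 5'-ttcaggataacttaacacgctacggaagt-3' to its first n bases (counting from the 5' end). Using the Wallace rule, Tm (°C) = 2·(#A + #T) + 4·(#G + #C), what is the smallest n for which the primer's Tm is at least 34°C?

n = 13

First 12 bases: TTCAGGATAACT → Tm = 32°C (< 34°C)
First 13 bases: TTCAGGATAACTT → Tm = 34°C (≥ 34°C)
Each additional base adds 2°C (A/T) or 4°C (G/C), so Tm is non-decreasing in n; n = 13 is the first length to reach 34°C.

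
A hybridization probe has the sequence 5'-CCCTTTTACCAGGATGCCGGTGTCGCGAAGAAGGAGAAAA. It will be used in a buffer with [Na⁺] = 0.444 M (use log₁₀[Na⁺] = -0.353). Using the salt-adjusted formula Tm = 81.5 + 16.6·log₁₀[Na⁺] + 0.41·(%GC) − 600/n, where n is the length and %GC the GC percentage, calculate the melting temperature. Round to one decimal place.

Length n = 40. Scanning the sequence gives C=9, A=12, G=12, T=7.
G+C = 21, so %GC = 21/40 × 100 = 52.5%
Salt term: 16.6 × (-0.353) = -5.86
GC term: 0.41 × 52.5 = 21.525; length term: −600/40 = −15
Tm = 81.5 + (-5.86) + 21.525 − 15 = 82.165 → 82.2°C

82.2°C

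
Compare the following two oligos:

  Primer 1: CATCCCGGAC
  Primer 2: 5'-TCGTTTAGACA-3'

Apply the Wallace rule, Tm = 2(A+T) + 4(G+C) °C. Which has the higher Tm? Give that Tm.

Primer 1: A+T=3, G+C=7 → Tm = 2(3)+4(7) = 34°C
Primer 2: A+T=7, G+C=4 → Tm = 2(7)+4(4) = 30°C
34°C vs 30°C → primer 1 is higher.

Primer 1, 34°C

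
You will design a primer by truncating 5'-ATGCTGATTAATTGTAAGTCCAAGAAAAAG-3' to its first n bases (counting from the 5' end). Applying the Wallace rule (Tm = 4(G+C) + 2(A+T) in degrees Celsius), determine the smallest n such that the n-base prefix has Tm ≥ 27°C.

n = 11

First 10 bases: ATGCTGATTA → Tm = 26°C (< 27°C)
First 11 bases: ATGCTGATTAA → Tm = 28°C (≥ 27°C)
Each additional base adds 2°C (A/T) or 4°C (G/C), so Tm is non-decreasing in n; n = 11 is the first length to reach 27°C.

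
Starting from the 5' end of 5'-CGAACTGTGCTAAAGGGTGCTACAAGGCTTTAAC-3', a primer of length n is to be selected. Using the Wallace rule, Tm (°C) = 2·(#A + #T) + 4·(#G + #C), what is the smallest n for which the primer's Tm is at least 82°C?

First 26 bases: CGAACTGTGCTAAAGGGTGCTACAAG → Tm = 78°C (< 82°C)
First 27 bases: CGAACTGTGCTAAAGGGTGCTACAAGG → Tm = 82°C (≥ 82°C)
Since every base adds ≥2°C, Tm only increases with n, so the threshold is first crossed at n = 27.

n = 27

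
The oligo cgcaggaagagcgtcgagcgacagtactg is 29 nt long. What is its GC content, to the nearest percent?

62%

A=8, G=11, T=3, C=7
G+C = 11 + 7 = 18 out of 29 bases
%GC = 18/29 × 100 = 62.07% ≈ 62%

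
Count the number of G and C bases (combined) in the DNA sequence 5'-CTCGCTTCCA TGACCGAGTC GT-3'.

Base counts: C=8, T=6, G=5, A=3
G+C = 5 + 8 = 13

13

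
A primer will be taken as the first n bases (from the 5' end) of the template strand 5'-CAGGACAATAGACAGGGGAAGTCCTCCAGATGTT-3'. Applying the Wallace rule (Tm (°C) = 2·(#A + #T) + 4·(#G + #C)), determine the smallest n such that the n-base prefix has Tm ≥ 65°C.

First 21 bases: CAGGACAATAGACAGGGGAAG → Tm = 64°C (< 65°C)
First 22 bases: CAGGACAATAGACAGGGGAAGT → Tm = 66°C (≥ 65°C)
Since every base adds ≥2°C, Tm only increases with n, so the threshold is first crossed at n = 22.

n = 22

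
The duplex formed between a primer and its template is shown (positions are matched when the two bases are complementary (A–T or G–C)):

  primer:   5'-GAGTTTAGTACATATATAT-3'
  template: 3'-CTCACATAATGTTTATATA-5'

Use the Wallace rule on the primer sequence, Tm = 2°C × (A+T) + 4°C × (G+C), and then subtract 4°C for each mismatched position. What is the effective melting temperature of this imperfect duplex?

34°C

Primer base counts: A=7, T=8, G=3, C=1 → A+T=15, G+C=4
Perfect-match Tm = 2(15) + 4(4) = 30 + 16 = 46°C
Mismatches (positions where the bases are not complementary): 3 (at positions 5, 8, 13)
Effective Tm = 46 − 3×4 = 46 − 12 = 34°C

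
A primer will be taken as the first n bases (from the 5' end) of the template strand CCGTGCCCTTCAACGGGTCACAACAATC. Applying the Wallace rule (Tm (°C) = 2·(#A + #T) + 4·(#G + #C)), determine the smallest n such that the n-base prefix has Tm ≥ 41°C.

First 12 bases: CCGTGCCCTTCA → Tm = 40°C (< 41°C)
First 13 bases: CCGTGCCCTTCAA → Tm = 42°C (≥ 41°C)
Each additional base adds 2°C (A/T) or 4°C (G/C), so Tm is non-decreasing in n; n = 13 is the first length to reach 41°C.

n = 13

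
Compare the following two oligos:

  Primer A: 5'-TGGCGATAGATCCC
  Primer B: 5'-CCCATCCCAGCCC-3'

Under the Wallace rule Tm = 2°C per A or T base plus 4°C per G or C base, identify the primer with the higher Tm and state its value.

Primer A: A+T=6, G+C=8 → Tm = 2(6)+4(8) = 44°C
Primer B: A+T=3, G+C=10 → Tm = 2(3)+4(10) = 46°C
44°C vs 46°C → primer B is higher.

Primer B, 46°C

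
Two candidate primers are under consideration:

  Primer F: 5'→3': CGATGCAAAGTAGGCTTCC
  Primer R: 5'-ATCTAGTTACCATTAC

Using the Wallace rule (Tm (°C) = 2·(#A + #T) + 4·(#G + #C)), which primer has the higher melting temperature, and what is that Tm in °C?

Primer F, 58°C

Primer F: A+T=9, G+C=10 → Tm = 2(9)+4(10) = 58°C
Primer R: A+T=11, G+C=5 → Tm = 2(11)+4(5) = 42°C
58°C vs 42°C → primer F is higher.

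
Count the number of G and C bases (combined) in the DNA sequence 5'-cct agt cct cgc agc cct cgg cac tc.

18

Scanning the sequence gives A=3, G=5, T=5, C=13.
Total G or C: 5 + 13 = 18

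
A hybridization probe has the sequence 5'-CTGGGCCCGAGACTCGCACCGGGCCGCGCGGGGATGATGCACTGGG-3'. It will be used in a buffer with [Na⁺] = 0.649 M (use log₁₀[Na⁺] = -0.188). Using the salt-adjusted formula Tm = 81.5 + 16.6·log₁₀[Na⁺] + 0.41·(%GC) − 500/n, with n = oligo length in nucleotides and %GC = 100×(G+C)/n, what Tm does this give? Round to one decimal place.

Length n = 46. Base counts: C=15, T=5, A=6, G=20
G+C = 35, so %GC = 35/46 × 100 = 76.087%
Salt term: 16.6 × (-0.188) = -3.121
GC term: 0.41 × 76.087 = 31.196; length term: −500/46 = −10.87
Tm = 81.5 + (-3.121) + 31.196 − 10.87 = 98.705 → 98.7°C

98.7°C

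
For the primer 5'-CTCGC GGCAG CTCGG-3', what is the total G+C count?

12

C=6, T=2, G=6, A=1
G+C = 6 + 6 = 12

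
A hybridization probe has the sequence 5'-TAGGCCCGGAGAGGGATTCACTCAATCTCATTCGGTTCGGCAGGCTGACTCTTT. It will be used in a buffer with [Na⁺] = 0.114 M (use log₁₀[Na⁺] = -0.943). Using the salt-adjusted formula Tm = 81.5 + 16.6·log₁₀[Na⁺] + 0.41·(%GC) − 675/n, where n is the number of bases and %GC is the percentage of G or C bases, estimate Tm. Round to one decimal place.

Length n = 54. Counting bases: T=15, G=15, A=10, C=14
G+C = 29, so %GC = 29/54 × 100 = 53.704%
Salt term: 16.6 × (-0.943) = -15.654
GC term: 0.41 × 53.704 = 22.019; length term: −675/54 = −12.5
Tm = 81.5 + (-15.654) + 22.019 − 12.5 = 75.365 → 75.4°C

75.4°C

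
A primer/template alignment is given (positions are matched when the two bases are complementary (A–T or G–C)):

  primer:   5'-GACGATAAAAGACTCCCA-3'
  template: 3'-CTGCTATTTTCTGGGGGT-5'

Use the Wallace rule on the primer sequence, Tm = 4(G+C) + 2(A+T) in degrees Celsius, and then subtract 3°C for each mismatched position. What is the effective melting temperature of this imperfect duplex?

49°C

Primer base counts: A=8, T=2, G=3, C=5 → A+T=10, G+C=8
Perfect-match Tm = 2(10) + 4(8) = 20 + 32 = 52°C
Mismatches (positions where the bases are not complementary): 1 (at position 14)
Effective Tm = 52 − 1×3 = 52 − 3 = 49°C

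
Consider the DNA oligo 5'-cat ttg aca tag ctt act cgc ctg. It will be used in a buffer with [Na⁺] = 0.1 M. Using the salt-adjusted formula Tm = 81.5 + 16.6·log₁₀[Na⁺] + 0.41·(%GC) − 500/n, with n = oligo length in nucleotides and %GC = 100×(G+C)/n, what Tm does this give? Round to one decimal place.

Length n = 24. Scanning the sequence gives T=8, G=4, C=7, A=5.
G+C = 11, so %GC = 11/24 × 100 = 45.833%
Salt term: 16.6 × (-1) = -16.6
GC term: 0.41 × 45.833 = 18.792; length term: −500/24 = −20.833
Tm = 81.5 + (-16.6) + 18.792 − 20.833 = 62.859 → 62.9°C

62.9°C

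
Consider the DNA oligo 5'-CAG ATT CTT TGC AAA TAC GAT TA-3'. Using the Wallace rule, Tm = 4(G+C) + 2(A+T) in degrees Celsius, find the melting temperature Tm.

60°C

T=8, C=4, A=8, G=3
So N_AT = 16 and N_GC = 7.
Tm = 4·7 + 2·16 = 28 + 32 = 60°C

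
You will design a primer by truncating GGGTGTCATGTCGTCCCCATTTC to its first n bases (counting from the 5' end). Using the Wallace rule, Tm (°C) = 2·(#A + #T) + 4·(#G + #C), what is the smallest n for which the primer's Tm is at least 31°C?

First 9 bases: GGGTGTCAT → Tm = 28°C (< 31°C)
First 10 bases: GGGTGTCATG → Tm = 32°C (≥ 31°C)
Each additional base adds 2°C (A/T) or 4°C (G/C), so Tm is non-decreasing in n; n = 10 is the first length to reach 31°C.

n = 10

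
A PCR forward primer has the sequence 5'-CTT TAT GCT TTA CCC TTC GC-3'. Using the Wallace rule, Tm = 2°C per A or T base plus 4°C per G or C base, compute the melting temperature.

Base counts: C=7, A=2, T=9, G=2
AT pairs contribute 11, GC pairs contribute 9.
Tm = 2×11 + 4×9 = 58°C

58°C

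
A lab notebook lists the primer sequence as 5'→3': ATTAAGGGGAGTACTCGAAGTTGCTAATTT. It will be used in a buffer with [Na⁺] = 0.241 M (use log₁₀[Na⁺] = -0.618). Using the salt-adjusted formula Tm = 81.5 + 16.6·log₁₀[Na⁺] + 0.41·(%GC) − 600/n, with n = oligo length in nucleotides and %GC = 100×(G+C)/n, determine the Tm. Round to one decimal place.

66.3°C

Length n = 30. Counting bases: G=8, C=3, T=10, A=9
G+C = 11, so %GC = 11/30 × 100 = 36.667%
Salt term: 16.6 × (-0.618) = -10.259
GC term: 0.41 × 36.667 = 15.033; length term: −600/30 = −20
Tm = 81.5 + (-10.259) + 15.033 − 20 = 66.274 → 66.3°C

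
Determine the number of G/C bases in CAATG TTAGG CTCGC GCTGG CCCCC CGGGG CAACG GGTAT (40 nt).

27

Scanning the sequence gives C=13, A=6, G=14, T=7.
G+C = 14 + 13 = 27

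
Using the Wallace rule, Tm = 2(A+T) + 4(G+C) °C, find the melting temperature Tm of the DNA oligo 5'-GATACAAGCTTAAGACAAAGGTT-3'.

62°C

Scanning the sequence gives C=3, G=5, T=5, A=10.
A+T = 15, G+C = 8
Tm = 2×15 + 4×8 = 62°C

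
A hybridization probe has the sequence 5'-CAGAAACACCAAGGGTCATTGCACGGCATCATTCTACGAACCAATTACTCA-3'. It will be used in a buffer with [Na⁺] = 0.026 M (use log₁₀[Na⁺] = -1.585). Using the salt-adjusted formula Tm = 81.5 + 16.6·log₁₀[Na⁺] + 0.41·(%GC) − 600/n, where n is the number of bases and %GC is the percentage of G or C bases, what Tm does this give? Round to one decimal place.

61.9°C

Length n = 51. Scanning the sequence gives G=8, A=18, T=10, C=15.
G+C = 23, so %GC = 23/51 × 100 = 45.098%
Salt term: 16.6 × (-1.585) = -26.311
GC term: 0.41 × 45.098 = 18.49; length term: −600/51 = −11.765
Tm = 81.5 + (-26.311) + 18.49 − 11.765 = 61.914 → 61.9°C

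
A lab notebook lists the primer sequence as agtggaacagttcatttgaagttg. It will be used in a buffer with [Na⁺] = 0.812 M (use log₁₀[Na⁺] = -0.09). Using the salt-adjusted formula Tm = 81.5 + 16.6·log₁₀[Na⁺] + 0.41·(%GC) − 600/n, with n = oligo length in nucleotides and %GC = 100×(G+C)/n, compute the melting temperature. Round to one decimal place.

70.4°C

Length n = 24. Base counts: C=2, T=8, A=7, G=7
G+C = 9, so %GC = 9/24 × 100 = 37.5%
Salt term: 16.6 × (-0.09) = -1.494
GC term: 0.41 × 37.5 = 15.375; length term: −600/24 = −25
Tm = 81.5 + (-1.494) + 15.375 − 25 = 70.381 → 70.4°C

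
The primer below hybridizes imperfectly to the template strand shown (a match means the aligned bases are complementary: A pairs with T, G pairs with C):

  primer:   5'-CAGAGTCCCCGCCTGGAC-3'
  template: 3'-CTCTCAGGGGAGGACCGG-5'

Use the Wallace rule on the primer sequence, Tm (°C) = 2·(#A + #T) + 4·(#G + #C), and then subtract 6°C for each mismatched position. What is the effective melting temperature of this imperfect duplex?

Primer base counts: A=3, T=2, G=5, C=8 → A+T=5, G+C=13
Perfect-match Tm = 2(5) + 4(13) = 10 + 52 = 62°C
Mismatches (positions where the bases are not complementary): 3 (at positions 1, 11, 17)
Effective Tm = 62 − 3×6 = 62 − 18 = 44°C

44°C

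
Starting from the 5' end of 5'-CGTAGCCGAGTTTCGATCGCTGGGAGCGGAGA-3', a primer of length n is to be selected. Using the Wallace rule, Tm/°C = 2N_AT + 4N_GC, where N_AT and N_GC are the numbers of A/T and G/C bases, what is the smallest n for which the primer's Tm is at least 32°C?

First 9 bases: CGTAGCCGA → Tm = 30°C (< 32°C)
First 10 bases: CGTAGCCGAG → Tm = 34°C (≥ 32°C)
Each additional base adds 2°C (A/T) or 4°C (G/C), so Tm is non-decreasing in n; n = 10 is the first length to reach 32°C.

n = 10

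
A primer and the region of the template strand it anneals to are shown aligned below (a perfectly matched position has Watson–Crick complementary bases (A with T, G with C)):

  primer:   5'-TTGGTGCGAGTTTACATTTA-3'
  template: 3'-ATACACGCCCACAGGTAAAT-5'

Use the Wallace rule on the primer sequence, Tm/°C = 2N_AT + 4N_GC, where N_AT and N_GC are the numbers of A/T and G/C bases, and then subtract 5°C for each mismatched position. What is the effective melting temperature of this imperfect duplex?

Primer base counts: A=4, T=9, G=5, C=2 → A+T=13, G+C=7
Perfect-match Tm = 2(13) + 4(7) = 26 + 28 = 54°C
Mismatches (positions where the bases are not complementary): 5 (at positions 2, 3, 9, 12, 14)
Effective Tm = 54 − 5×5 = 54 − 25 = 29°C

29°C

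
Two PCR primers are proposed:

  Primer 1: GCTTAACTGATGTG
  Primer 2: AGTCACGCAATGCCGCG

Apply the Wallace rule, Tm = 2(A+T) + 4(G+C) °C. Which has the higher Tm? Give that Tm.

Primer 2, 56°C

Primer 1: A+T=8, G+C=6 → Tm = 2(8)+4(6) = 40°C
Primer 2: A+T=6, G+C=11 → Tm = 2(6)+4(11) = 56°C
40°C vs 56°C → primer 2 is higher.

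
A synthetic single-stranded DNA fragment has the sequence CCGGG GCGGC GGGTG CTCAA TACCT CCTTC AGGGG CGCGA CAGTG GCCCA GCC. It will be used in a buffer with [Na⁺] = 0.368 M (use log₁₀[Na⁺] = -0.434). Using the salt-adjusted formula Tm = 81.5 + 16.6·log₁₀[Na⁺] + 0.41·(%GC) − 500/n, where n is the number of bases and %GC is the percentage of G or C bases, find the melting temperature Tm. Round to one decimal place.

Length n = 53. Base counts: T=7, A=7, C=19, G=20
G+C = 39, so %GC = 39/53 × 100 = 73.585%
Salt term: 16.6 × (-0.434) = -7.204
GC term: 0.41 × 73.585 = 30.17; length term: −500/53 = −9.434
Tm = 81.5 + (-7.204) + 30.17 − 9.434 = 95.032 → 95.0°C

95.0°C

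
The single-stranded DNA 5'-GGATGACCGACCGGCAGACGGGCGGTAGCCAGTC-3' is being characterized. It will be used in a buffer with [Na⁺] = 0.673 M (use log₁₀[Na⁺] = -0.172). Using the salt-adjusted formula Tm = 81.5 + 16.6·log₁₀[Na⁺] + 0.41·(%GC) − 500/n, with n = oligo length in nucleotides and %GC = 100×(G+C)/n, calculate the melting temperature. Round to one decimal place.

92.9°C

Length n = 34. Scanning the sequence gives G=14, T=3, C=10, A=7.
G+C = 24, so %GC = 24/34 × 100 = 70.588%
Salt term: 16.6 × (-0.172) = -2.855
GC term: 0.41 × 70.588 = 28.941; length term: −500/34 = −14.706
Tm = 81.5 + (-2.855) + 28.941 − 14.706 = 92.88 → 92.9°C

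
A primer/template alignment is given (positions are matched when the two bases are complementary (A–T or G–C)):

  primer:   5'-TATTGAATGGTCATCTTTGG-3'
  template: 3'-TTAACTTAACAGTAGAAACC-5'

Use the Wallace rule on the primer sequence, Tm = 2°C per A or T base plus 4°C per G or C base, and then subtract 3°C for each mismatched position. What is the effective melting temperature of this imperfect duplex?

Primer base counts: A=4, T=9, G=5, C=2 → A+T=13, G+C=7
Perfect-match Tm = 2(13) + 4(7) = 26 + 28 = 54°C
Mismatches (positions where the bases are not complementary): 2 (at positions 1, 9)
Effective Tm = 54 − 2×3 = 54 − 6 = 48°C

48°C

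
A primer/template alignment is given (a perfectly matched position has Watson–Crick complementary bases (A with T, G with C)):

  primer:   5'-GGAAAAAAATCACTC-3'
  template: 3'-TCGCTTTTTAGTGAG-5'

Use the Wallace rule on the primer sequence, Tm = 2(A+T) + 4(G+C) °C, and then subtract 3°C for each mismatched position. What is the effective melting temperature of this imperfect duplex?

31°C

Primer base counts: A=8, T=2, G=2, C=3 → A+T=10, G+C=5
Perfect-match Tm = 2(10) + 4(5) = 20 + 20 = 40°C
Mismatches (positions where the bases are not complementary): 3 (at positions 1, 3, 4)
Effective Tm = 40 − 3×3 = 40 − 9 = 31°C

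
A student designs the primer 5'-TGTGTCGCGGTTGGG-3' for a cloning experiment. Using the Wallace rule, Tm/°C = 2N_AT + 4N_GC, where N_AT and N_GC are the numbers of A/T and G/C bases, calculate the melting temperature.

50°C

Base counts: G=8, A=0, T=5, C=2
A+T = 5, G+C = 10
Tm = 2×5 + 4×10 = 50°C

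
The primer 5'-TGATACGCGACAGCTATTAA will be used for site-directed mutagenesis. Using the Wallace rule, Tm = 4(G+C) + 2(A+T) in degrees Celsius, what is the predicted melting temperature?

Scanning the sequence gives C=4, A=7, G=4, T=5.
AT pairs contribute 12, GC pairs contribute 8.
Tm = 2×12 + 4×8 = 56°C

56°C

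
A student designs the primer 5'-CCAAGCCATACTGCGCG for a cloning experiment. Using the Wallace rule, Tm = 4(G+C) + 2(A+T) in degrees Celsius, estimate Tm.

56°C

Scanning the sequence gives C=7, A=4, G=4, T=2.
So N_AT = 6 and N_GC = 11.
Tm = 2(6) + 4(11) = 12 + 44 = 56°C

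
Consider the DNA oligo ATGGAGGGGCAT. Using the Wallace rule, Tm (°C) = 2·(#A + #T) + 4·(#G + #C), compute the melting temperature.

38°C

T=2, A=3, C=1, G=6
A+T = 5, G+C = 7
Tm = 2(5) + 4(7) = 10 + 28 = 38°C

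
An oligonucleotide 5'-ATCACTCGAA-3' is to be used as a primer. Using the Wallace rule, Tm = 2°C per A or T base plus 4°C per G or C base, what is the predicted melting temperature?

C=3, T=2, G=1, A=4
A+T = 6, G+C = 4
Tm = 2(6) + 4(4) = 12 + 16 = 28°C

28°C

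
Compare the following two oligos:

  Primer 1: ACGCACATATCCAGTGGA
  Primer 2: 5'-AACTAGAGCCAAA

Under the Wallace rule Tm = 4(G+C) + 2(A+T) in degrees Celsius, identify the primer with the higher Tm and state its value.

Primer 1, 54°C

Primer 1: A+T=9, G+C=9 → Tm = 2(9)+4(9) = 54°C
Primer 2: A+T=8, G+C=5 → Tm = 2(8)+4(5) = 36°C
54°C vs 36°C → primer 1 is higher.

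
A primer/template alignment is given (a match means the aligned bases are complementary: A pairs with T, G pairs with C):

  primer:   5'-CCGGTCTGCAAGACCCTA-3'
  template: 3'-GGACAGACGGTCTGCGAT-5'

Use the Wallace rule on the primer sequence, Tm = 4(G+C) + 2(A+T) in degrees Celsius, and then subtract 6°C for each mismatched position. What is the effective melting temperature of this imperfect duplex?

40°C

Primer base counts: A=4, T=3, G=4, C=7 → A+T=7, G+C=11
Perfect-match Tm = 2(7) + 4(11) = 14 + 44 = 58°C
Mismatches (positions where the bases are not complementary): 3 (at positions 3, 10, 15)
Effective Tm = 58 − 3×6 = 58 − 18 = 40°C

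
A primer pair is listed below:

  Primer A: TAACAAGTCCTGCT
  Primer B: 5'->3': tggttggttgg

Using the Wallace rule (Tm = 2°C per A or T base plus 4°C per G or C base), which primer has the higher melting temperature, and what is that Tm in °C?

Primer A: A+T=8, G+C=6 → Tm = 2(8)+4(6) = 40°C
Primer B: A+T=5, G+C=6 → Tm = 2(5)+4(6) = 34°C
40°C vs 34°C → primer A is higher.

Primer A, 40°C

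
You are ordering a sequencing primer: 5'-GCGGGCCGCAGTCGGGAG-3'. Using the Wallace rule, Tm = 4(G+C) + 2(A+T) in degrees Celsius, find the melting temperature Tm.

66°C

C=5, T=1, A=2, G=10
AT pairs contribute 3, GC pairs contribute 15.
Tm = 2(3) + 4(15) = 6 + 60 = 66°C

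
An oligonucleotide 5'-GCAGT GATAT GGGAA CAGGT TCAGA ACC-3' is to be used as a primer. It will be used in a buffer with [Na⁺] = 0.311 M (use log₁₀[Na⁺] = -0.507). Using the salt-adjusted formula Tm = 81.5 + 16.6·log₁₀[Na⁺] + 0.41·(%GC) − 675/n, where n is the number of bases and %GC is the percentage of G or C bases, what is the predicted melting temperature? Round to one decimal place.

69.5°C

Length n = 28. Scanning the sequence gives G=9, T=5, A=9, C=5.
G+C = 14, so %GC = 14/28 × 100 = 50%
Salt term: 16.6 × (-0.507) = -8.416
GC term: 0.41 × 50 = 20.5; length term: −675/28 = −24.107
Tm = 81.5 + (-8.416) + 20.5 − 24.107 = 69.477 → 69.5°C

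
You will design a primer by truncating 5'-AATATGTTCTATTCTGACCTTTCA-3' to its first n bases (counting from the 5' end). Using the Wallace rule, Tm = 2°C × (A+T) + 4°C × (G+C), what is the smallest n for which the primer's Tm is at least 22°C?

n = 9

First 8 bases: AATATGTT → Tm = 18°C (< 22°C)
First 9 bases: AATATGTTC → Tm = 22°C (≥ 22°C)
Each additional base adds 2°C (A/T) or 4°C (G/C), so Tm is non-decreasing in n; n = 9 is the first length to reach 22°C.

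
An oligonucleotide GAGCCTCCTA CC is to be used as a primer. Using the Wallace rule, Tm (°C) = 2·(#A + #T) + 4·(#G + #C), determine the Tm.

40°C

Counting bases: C=6, A=2, T=2, G=2
So N_AT = 4 and N_GC = 8.
Tm = 2(4) + 4(8) = 8 + 32 = 40°C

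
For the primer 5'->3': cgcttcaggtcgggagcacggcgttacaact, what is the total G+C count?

Counting bases: G=10, T=6, C=9, A=6
Total G or C: 10 + 9 = 19

19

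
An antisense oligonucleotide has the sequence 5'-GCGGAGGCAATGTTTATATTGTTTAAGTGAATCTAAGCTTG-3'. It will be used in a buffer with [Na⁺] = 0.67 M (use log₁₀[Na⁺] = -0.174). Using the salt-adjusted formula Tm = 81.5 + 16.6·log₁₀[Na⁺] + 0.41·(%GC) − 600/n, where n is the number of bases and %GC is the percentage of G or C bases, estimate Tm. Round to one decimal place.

Length n = 41. Counting bases: T=15, A=11, C=4, G=11
G+C = 15, so %GC = 15/41 × 100 = 36.585%
Salt term: 16.6 × (-0.174) = -2.888
GC term: 0.41 × 36.585 = 15; length term: −600/41 = −14.634
Tm = 81.5 + (-2.888) + 15 − 14.634 = 78.978 → 79.0°C

79.0°C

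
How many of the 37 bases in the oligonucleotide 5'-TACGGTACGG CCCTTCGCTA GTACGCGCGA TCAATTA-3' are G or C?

20

Counting bases: A=8, T=9, G=9, C=11
G+C = 9 + 11 = 20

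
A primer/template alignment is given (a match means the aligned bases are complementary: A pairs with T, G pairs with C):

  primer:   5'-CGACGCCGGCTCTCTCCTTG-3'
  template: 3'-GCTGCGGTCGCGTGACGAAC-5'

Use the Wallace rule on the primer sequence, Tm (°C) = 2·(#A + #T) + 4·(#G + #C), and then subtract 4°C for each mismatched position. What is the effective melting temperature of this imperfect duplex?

Primer base counts: A=1, T=5, G=5, C=9 → A+T=6, G+C=14
Perfect-match Tm = 2(6) + 4(14) = 12 + 56 = 68°C
Mismatches (positions where the bases are not complementary): 4 (at positions 8, 11, 13, 16)
Effective Tm = 68 − 4×4 = 68 − 16 = 52°C

52°C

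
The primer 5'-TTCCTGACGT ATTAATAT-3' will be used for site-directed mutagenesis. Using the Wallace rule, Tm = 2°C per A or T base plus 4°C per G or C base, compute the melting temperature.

46°C

Counting bases: T=8, A=5, G=2, C=3
AT pairs contribute 13, GC pairs contribute 5.
Tm = 4·5 + 2·13 = 20 + 26 = 46°C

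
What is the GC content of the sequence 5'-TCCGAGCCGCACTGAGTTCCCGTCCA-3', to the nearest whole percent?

65%

Scanning the sequence gives G=6, A=4, T=5, C=11.
G+C = 6 + 11 = 17 out of 26 bases
%GC = 17/26 × 100 = 65.38% ≈ 65%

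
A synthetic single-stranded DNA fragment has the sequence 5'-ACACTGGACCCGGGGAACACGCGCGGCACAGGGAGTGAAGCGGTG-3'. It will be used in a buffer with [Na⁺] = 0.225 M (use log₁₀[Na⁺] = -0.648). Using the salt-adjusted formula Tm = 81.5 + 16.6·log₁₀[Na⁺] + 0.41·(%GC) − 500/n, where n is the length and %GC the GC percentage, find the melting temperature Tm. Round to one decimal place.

87.9°C

Length n = 45. T=3, A=11, C=12, G=19
G+C = 31, so %GC = 31/45 × 100 = 68.889%
Salt term: 16.6 × (-0.648) = -10.757
GC term: 0.41 × 68.889 = 28.244; length term: −500/45 = −11.111
Tm = 81.5 + (-10.757) + 28.244 − 11.111 = 87.876 → 87.9°C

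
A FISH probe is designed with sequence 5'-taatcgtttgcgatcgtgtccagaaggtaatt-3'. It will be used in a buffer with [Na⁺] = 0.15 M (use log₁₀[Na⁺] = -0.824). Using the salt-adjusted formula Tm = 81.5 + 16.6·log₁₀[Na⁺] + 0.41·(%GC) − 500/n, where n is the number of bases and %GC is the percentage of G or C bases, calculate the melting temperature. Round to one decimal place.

68.9°C

Length n = 32. T=11, G=8, A=8, C=5
G+C = 13, so %GC = 13/32 × 100 = 40.625%
Salt term: 16.6 × (-0.824) = -13.678
GC term: 0.41 × 40.625 = 16.656; length term: −500/32 = −15.625
Tm = 81.5 + (-13.678) + 16.656 − 15.625 = 68.853 → 68.9°C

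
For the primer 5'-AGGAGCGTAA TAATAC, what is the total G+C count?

Counting bases: G=4, C=2, T=3, A=7
G+C = 4 + 2 = 6

6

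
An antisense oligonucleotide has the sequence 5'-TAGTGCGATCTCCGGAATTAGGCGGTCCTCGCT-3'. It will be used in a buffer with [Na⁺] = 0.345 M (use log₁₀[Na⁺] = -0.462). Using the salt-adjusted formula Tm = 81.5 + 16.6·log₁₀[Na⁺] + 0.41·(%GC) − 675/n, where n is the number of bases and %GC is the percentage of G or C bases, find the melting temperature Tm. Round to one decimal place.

Length n = 33. Scanning the sequence gives A=5, T=9, G=10, C=9.
G+C = 19, so %GC = 19/33 × 100 = 57.576%
Salt term: 16.6 × (-0.462) = -7.669
GC term: 0.41 × 57.576 = 23.606; length term: −675/33 = −20.455
Tm = 81.5 + (-7.669) + 23.606 − 20.455 = 76.982 → 77.0°C

77.0°C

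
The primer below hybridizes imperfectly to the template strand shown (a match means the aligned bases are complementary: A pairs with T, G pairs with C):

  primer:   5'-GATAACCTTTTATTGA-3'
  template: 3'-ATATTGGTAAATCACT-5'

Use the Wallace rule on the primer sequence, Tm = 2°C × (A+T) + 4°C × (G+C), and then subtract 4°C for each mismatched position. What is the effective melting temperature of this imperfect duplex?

28°C

Primer base counts: A=5, T=7, G=2, C=2 → A+T=12, G+C=4
Perfect-match Tm = 2(12) + 4(4) = 24 + 16 = 40°C
Mismatches (positions where the bases are not complementary): 3 (at positions 1, 8, 13)
Effective Tm = 40 − 3×4 = 40 − 12 = 28°C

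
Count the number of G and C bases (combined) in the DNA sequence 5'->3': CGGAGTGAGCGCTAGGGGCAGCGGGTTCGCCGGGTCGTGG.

Base counts: A=4, C=9, T=6, G=21
G+C = 21 + 9 = 30

30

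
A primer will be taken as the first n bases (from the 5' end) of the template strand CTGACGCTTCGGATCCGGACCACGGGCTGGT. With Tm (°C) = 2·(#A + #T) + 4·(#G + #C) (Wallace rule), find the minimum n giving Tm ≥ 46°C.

n = 15

First 14 bases: CTGACGCTTCGGAT → Tm = 44°C (< 46°C)
First 15 bases: CTGACGCTTCGGATC → Tm = 48°C (≥ 46°C)
Since every base adds ≥2°C, Tm only increases with n, so the threshold is first crossed at n = 15.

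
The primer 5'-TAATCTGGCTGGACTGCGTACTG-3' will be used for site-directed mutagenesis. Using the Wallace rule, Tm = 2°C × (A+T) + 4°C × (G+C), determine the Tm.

C=5, T=7, A=4, G=7
So N_AT = 11 and N_GC = 12.
Tm = 2×11 + 4×12 = 70°C

70°C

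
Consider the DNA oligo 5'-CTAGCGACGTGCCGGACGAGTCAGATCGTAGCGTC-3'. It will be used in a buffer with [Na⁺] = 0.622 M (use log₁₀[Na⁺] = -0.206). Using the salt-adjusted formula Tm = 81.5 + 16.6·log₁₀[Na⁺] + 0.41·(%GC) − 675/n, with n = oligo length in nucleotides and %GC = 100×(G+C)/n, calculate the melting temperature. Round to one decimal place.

84.6°C

Length n = 35. Scanning the sequence gives C=10, A=7, G=12, T=6.
G+C = 22, so %GC = 22/35 × 100 = 62.857%
Salt term: 16.6 × (-0.206) = -3.42
GC term: 0.41 × 62.857 = 25.771; length term: −675/35 = −19.286
Tm = 81.5 + (-3.42) + 25.771 − 19.286 = 84.565 → 84.6°C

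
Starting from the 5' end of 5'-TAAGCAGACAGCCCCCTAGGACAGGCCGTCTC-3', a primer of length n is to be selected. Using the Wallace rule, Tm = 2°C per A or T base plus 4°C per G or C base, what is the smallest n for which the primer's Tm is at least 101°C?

n = 32

First 31 bases: TAAGCAGACAGCCCCCTAGGACAGGCCGTCT → Tm = 100°C (< 101°C)
First 32 bases: TAAGCAGACAGCCCCCTAGGACAGGCCGTCTC → Tm = 104°C (≥ 101°C)
Since every base adds ≥2°C, Tm only increases with n, so the threshold is first crossed at n = 32.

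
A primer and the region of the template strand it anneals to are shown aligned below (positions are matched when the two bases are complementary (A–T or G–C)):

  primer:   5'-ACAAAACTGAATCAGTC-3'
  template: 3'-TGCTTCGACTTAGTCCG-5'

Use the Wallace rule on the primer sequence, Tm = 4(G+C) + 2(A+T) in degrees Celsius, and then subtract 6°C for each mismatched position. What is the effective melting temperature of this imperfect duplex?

Primer base counts: A=8, T=3, G=2, C=4 → A+T=11, G+C=6
Perfect-match Tm = 2(11) + 4(6) = 22 + 24 = 46°C
Mismatches (positions where the bases are not complementary): 3 (at positions 3, 6, 16)
Effective Tm = 46 − 3×6 = 46 − 18 = 28°C

28°C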